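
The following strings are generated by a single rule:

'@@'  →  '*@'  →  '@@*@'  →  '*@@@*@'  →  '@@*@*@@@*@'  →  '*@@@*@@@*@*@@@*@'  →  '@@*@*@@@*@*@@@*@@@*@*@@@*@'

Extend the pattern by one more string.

This is a Fibonacci-style word recurrence s(k) = s(k−2)·s(k−1): e.g. @@·*@ = @@*@.
So term 8 is *@@@*@@@*@*@@@*@·@@*@*@@@*@*@@@*@@@*@*@@@*@.

*@@@*@@@*@*@@@*@@@*@*@@@*@*@@@*@@@*@*@@@*@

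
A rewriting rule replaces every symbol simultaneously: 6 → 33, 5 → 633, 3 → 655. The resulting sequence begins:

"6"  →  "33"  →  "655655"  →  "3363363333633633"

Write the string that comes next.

65565533655655336556556556553365565533655655

Replace each of the 16 characters of 3363363333633633 in place — 655 655 33 655 655 33 655 655 655 655 33 655 655 33 655 655 — and concatenate.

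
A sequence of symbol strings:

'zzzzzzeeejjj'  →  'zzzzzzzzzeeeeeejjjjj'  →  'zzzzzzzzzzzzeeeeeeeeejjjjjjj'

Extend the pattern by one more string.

Reading off run lengths: z runs 6, 9, 12; e runs 3, 6, 9; j runs 3, 5, 7 — each is linear in n (n = 1, 2, …).
For the next term, n = 4, so the run lengths are 15, 12, 9.

zzzzzzzzzzzzzzzeeeeeeeeeeeejjjjjjjjj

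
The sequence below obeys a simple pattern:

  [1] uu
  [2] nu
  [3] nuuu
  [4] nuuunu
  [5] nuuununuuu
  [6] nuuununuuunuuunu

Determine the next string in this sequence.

nuuununuuunuuununuuununuuu

This is a Fibonacci-style word recurrence s(k) = s(k−1)·s(k−2): e.g. nu·uu = nuuu.
The next term joins nuuununuuunuuunu and nuuununuuu.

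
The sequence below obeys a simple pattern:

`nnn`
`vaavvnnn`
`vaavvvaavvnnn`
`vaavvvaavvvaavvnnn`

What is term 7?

Each term is the previous one with vaavv prepended.
From vaavvvaavvvaavvnnn, 3 further steps: vaavvvaavvvaavvnnn → vaavvvaavvvaavvvaavvnnn → vaavvvaavvvaavvvaavvvaavvnnn → (answer).

vaavvvaavvvaavvvaavvvaavvvaavvnnn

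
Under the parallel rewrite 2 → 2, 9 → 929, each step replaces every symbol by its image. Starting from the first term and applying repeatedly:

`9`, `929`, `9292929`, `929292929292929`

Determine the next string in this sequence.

9292929292929292929292929292929

Applying the rule to each of the 15 symbols of 929292929292929 gives the pieces 929 2 929 2 929 2 929 2 929 2 929 2 929 2 929, which concatenate to the answer.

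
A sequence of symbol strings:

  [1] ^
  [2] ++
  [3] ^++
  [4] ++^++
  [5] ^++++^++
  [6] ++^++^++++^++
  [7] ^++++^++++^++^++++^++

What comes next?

++^++^++++^++^++++^++++^++^++++^++

This is a Fibonacci-style word recurrence s(k) = s(k−2)·s(k−1): e.g. ^·++ = ^++.
The next term joins ++^++^++++^++ and ^++++^++++^++^++++^++.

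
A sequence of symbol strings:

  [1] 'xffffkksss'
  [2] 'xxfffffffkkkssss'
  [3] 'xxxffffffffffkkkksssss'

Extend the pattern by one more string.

xxxxfffffffffffffkkkkkssssss

Each string has the form x^{n} f^{3n+1} k^{n+1} s^{n+2} (n = 1, 2, …).
At n = 4 the blocks have lengths 4, 13, 5, 6.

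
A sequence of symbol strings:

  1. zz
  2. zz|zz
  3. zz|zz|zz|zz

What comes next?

Each string is two copies of the previous one joined by '|'.
Doubling zz|zz|zz|zz with '|' between the halves:

zz|zz|zz|zz|zz|zz|zz|zz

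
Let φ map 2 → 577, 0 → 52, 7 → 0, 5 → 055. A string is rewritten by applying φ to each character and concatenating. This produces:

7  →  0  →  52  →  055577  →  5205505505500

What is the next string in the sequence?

0555775205505552055055520550555252

Applying the rule to each of the 13 symbols of 5205505505500 gives the pieces 055 577 52 055 055 52 055 055 52 055 055 52 52, which concatenate to the answer.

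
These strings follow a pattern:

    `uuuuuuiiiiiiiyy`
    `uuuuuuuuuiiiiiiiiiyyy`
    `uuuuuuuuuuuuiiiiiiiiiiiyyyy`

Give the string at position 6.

Each string has the form u^{3n} i^{2n+3} y^{n}, where the shown terms are n = 2, 3, 4.
At n = 7 the blocks have lengths 21, 17, 7.

uuuuuuuuuuuuuuuuuuuuuiiiiiiiiiiiiiiiiiyyyyyyy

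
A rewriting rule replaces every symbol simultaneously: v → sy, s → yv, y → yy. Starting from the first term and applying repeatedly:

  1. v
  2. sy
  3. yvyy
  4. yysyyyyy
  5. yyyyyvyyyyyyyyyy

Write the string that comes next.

φ(yyyyyvyyyyyyyyyy) expands symbol-by-symbol to yy yy yy yy yy sy yy yy yy yy yy yy yy yy yy yy; joining the 16 pieces gives the next term.

yyyyyyyyyysyyyyyyyyyyyyyyyyyyyyy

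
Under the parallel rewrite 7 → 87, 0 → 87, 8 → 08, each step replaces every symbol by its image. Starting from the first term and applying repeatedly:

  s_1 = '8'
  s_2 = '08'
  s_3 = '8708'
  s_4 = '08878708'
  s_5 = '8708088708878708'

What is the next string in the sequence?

φ(8708088708878708) expands symbol-by-symbol to 08 87 87 08 87 08 08 87 87 08 08 87 08 87 87 08; joining the 16 pieces gives the next term.

08878708870808878708088708878708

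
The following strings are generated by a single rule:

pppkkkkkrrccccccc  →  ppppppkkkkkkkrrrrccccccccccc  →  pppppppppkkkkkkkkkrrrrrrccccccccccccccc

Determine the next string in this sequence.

ppppppppppppkkkkkkkkkkkrrrrrrrrccccccccccccccccccc

Reading off run lengths: p runs 3, 6, 9; k runs 5, 7, 9; r runs 2, 4, 6; c runs 7, 11, 15 — each is linear in n (n = 1, 2, …).
Setting n = 4 gives 12, 11, 8, 19 characters in each block.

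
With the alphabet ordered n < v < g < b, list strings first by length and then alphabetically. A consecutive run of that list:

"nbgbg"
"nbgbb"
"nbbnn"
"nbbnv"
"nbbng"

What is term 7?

Stepping forward 2 times from nbbng: nbbng → nbbnb, then the target.

nbbvn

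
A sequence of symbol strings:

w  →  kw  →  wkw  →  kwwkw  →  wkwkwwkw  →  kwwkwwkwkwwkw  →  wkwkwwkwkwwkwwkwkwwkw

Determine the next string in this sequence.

kwwkwwkwkwwkwwkwkwwkwkwwkwwkwkwwkw

This is a Fibonacci-style word recurrence s(k) = s(k−2)·s(k−1): e.g. w·kw = wkw.
So term 8 is kwwkwwkwkwwkw·wkwkwwkwkwwkwwkwkwwkw.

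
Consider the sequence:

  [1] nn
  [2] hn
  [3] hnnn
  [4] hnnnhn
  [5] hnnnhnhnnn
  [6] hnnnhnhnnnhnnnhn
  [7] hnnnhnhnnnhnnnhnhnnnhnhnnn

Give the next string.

This is a Fibonacci-style word recurrence s(k) = s(k−1)·s(k−2): e.g. hn·nn = hnnn.
So term 8 is hnnnhnhnnnhnnnhnhnnnhnhnnn·hnnnhnhnnnhnnnhn.

hnnnhnhnnnhnnnhnhnnnhnhnnnhnnnhnhnnnhnnnhn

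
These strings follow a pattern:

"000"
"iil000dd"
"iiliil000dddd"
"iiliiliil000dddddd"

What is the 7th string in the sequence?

iiliiliiliiliiliil000dddddddddddd

Each term wraps the previous one in iil on the left and dd on the right.
From iiliiliil000dddddd, 3 further steps: iiliiliil000dddddd → iiliiliiliil000dddddddd → iiliiliiliiliil000dddddddddd → (answer).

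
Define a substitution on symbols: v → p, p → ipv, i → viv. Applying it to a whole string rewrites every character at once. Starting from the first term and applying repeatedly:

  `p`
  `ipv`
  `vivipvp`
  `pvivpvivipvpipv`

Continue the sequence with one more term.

Replace each of the 15 characters of pvivpvivipvpipv in place — ipv p viv p ipv p viv p viv ipv p ipv viv ipv p — and concatenate.

ipvpvivpipvpvivpvivipvpipvvivipvp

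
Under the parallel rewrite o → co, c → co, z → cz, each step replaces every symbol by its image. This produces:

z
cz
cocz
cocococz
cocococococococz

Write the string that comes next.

cocococococococococococococococz

φ(cocococococococz) expands symbol-by-symbol to co co co co co co co co co co co co co co co cz; joining the 16 pieces gives the next term.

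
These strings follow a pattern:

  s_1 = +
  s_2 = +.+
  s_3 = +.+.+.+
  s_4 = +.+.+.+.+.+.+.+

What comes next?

Every step duplicates the string with '.' between the halves.
So the next term is two copies of +.+.+.+.+.+.+.+ with '.' between the halves.

+.+.+.+.+.+.+.+.+.+.+.+.+.+.+.+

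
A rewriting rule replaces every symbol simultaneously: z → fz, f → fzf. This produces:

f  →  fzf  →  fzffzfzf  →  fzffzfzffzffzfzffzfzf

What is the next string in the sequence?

Replace each of the 21 characters of fzffzfzffzffzfzffzfzf in place — fzf fz fzf fzf fz fzf fz fzf fzf fz fzf fzf fz fzf fz fzf fzf fz fzf fz fzf — and concatenate.

fzffzfzffzffzfzffzfzffzffzfzffzffzfzffzfzffzffzfzffzfzf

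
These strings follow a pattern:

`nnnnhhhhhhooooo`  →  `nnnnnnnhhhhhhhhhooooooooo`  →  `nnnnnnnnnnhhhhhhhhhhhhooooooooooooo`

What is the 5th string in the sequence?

The n-th term is 3n+1 n's then 3n+3 h's then 4n+1 o's (n = 1, 2, …).
At n = 5 the blocks have lengths 16, 18, 21.

nnnnnnnnnnnnnnnnhhhhhhhhhhhhhhhhhhooooooooooooooooooooo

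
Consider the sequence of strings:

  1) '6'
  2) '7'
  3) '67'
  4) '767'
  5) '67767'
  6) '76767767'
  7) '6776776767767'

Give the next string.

767677676776776767767

From term 3 onward, concatenate the second-to-last term with the last: 6·7 = 67, 7·67 = 767, …
The next term joins 76767767 and 6776776767767.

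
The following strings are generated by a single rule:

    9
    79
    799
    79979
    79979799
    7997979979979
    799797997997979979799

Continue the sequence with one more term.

7997979979979799797997997979979979

This is a Fibonacci-style word recurrence s(k) = s(k−1)·s(k−2): e.g. 79·9 = 799.
Continuing: 799797997997979979799 · 7997979979979 gives term 8.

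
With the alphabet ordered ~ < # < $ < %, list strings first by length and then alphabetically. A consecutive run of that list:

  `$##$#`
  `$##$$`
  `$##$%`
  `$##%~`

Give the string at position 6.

$##%$

Continuing the enumeration 2 steps past $##%~: $##%~ → $##%# → (answer).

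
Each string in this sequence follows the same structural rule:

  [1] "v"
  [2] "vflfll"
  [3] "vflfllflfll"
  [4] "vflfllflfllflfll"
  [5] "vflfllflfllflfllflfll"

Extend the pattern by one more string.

The strings grow by a fixed suffix flfll each time.
Applying this once more to vflfllflfllflfllflfll:

vflfllflfllflfllflfllflfll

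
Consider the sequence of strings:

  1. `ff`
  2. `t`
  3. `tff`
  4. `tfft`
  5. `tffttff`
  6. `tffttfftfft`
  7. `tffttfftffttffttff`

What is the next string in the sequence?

tffttfftffttffttfftffttfftfft

From term 3 onward, concatenate the last term with the second-to-last: t·ff = tff, tff·t = tfft, …
Continuing: tffttfftffttffttff · tffttfftfft gives term 8.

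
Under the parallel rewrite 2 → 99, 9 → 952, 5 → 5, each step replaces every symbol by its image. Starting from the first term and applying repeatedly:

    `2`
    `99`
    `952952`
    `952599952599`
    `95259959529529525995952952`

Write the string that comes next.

9525995952952595259995259995259959529525952599952599

Applying the rule to each of the 26 symbols of 95259959529529525995952952 gives the pieces 952 5 99 5 952 952 5 952 5 99 952 5 99 952 5 99 5 952 952 5 952 5 99 952 5 99, which concatenate to the answer.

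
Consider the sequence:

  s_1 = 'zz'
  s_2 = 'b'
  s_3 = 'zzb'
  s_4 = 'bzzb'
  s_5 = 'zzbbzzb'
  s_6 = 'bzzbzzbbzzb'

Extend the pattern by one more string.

zzbbzzbbzzbzzbbzzb

From term 3 onward, concatenate the second-to-last term with the last: zz·b = zzb, b·zzb = bzzb, …
So term 7 is zzbbzzb·bzzbzzbbzzb.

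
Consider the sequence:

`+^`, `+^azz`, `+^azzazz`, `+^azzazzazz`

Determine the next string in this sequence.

+^azzazzazzazz

Each term is the previous one with azz appended.
So the next term is +^azzazzazz·azz.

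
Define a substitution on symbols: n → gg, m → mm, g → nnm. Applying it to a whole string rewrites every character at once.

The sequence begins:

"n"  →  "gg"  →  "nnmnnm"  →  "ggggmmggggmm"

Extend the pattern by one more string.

Rewriting each symbol of ggggmmggggmm: g→nnm, g→nnm, g→nnm, g→nnm, m→mm, m→mm, g→nnm, g→nnm, g→nnm, g→nnm, m→mm, m→mm, which concatenates to nnm nnm nnm nnm mm mm nnm nnm nnm nnm mm mm.

nnmnnmnnmnnmmmmmnnmnnmnnmnnmmmmm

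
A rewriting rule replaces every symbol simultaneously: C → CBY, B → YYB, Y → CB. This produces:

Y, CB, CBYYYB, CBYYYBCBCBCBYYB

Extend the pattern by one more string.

φ(CBYYYBCBCBCBYYB) expands symbol-by-symbol to CBY YYB CB CB CB YYB CBY YYB CBY YYB CBY YYB CB CB YYB; joining the 15 pieces gives the next term.

CBYYYBCBCBCBYYBCBYYYBCBYYYBCBYYYBCBCBYYB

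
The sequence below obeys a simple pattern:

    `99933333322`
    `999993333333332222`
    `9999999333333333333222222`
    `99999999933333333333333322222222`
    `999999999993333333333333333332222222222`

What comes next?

Reading off run lengths: 9 runs 3, 5, 7, 9, 11; 3 runs 6, 9, 12, 15, 18; 2 runs 2, 4, 6, 8, 10 — each is linear in n (n = 1, 2, …).
Setting n = 6 gives 13, 21, 12 characters in each block.

9999999999999333333333333333333333222222222222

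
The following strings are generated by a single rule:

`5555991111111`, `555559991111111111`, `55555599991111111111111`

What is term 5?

555555559999991111111111111111111

The n-th term is n+1 5's then n-1 9's then 3n-2 1's, where the shown terms are n = 3, 4, 5.
Setting n = 7 gives 8, 6, 19 characters in each block.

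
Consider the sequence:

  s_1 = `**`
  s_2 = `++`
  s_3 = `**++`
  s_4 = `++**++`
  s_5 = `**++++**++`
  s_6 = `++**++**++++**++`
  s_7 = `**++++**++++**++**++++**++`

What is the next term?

From term 3 onward, concatenate the second-to-last term with the last: **·++ = **++, ++·**++ = ++**++, …
So term 8 is ++**++**++++**++·**++++**++++**++**++++**++.

++**++**++++**++**++++**++++**++**++++**++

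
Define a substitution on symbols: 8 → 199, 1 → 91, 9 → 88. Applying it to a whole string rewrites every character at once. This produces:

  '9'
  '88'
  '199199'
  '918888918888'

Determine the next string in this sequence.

Expanding 918888918888: 9→88, 1→91, 8→199, 8→199, 8→199, 8→199, 9→88, 1→91, 8→199, 8→199, 8→199, 8→199. Concatenated: 88 91 199 199 199 199 88 91 199 199 199 199.

88911991991991998891199199199199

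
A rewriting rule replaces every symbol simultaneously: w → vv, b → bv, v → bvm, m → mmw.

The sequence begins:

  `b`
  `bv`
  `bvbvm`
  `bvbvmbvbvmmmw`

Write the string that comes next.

bvbvmbvbvmmmwbvbvmbvbvmmmwmmwmmwvv

Applying the rule to each of the 13 symbols of bvbvmbvbvmmmw gives the pieces bv bvm bv bvm mmw bv bvm bv bvm mmw mmw mmw vv, which concatenate to the answer.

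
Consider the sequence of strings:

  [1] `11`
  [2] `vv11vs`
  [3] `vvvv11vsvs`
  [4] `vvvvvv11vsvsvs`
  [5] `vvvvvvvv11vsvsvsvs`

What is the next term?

Every step adds vv to the front and vs to the end of the previous string.
One more step from vvvvvvvv11vsvsvsvs gives the answer.

vvvvvvvvvv11vsvsvsvsvs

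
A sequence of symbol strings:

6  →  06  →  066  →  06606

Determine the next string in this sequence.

06606066

From term 3 onward, concatenate the last term with the second-to-last: 06·6 = 066, 066·06 = 06606, …
Continuing: 06606 · 066 gives term 5.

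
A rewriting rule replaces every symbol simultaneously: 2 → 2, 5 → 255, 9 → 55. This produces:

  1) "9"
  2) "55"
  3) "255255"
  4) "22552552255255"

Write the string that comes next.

φ(22552552255255) expands symbol-by-symbol to 2 2 255 255 2 255 255 2 2 255 255 2 255 255; joining the 14 pieces gives the next term.

222552552255255222552552255255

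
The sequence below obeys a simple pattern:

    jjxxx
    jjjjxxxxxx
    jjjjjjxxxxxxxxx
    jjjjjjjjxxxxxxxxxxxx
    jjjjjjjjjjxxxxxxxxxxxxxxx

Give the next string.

Reading off run lengths: j runs 2, 4, 6, 8, 10; x runs 3, 6, 9, 12, 15 — each is linear in n (n = 1, 2, …).
For the next term, n = 6, so the run lengths are 12, 18.

jjjjjjjjjjjjxxxxxxxxxxxxxxxxxx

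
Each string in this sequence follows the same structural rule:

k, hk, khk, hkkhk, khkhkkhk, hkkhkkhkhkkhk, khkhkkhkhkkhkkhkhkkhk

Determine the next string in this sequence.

hkkhkkhkhkkhkkhkhkkhkhkkhkkhkhkkhk

Each term (from the third on) is the two preceding terms concatenated in order: term 3 = k·hk = khk.
Continuing: hkkhkkhkhkkhk · khkhkkhkhkkhkkhkhkkhk gives term 8.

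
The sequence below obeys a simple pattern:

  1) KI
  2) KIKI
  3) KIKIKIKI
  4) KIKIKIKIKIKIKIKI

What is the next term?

Every step duplicates the string.
Doubling KIKIKIKIKIKIKIKI:

KIKIKIKIKIKIKIKIKIKIKIKIKIKIKIKI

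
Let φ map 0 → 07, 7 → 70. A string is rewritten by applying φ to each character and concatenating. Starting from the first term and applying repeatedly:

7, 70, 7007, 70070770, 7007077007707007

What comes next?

70070770077070070770700770070770

Replace each of the 16 characters of 7007077007707007 in place — 70 07 07 70 07 70 70 07 07 70 70 07 70 07 07 70 — and concatenate.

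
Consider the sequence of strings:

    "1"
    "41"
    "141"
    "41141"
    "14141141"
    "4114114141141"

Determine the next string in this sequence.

Each term (from the third on) is the two preceding terms concatenated in order: term 3 = 1·41 = 141.
Continuing: 14141141 · 4114114141141 gives term 7.

141411414114114141141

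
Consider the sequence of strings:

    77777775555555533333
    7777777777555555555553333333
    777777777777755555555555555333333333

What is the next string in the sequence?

Term n consists of 3n+1 7's, followed by 3n+2 5's, followed by 2n+1 3's, where the shown terms are n = 2, 3, 4.
For the next term, n = 5, so the run lengths are 16, 17, 11.

77777777777777775555555555555555533333333333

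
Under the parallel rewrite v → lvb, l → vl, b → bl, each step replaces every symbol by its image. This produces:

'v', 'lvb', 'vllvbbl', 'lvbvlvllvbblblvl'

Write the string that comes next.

vllvbbllvbvllvbvlvllvbblblvlblvllvbvl

Replace each of the 16 characters of lvbvlvllvbblblvl in place — vl lvb bl lvb vl lvb vl vl lvb bl bl vl bl vl lvb vl — and concatenate.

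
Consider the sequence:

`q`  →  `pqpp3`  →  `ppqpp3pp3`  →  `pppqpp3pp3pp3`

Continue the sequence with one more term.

s(k+1) = p·s(k)·pp3, so each term gains p as a prefix and pp3 as a suffix.
So the next term is p·pppqpp3pp3pp3·pp3.

ppppqpp3pp3pp3pp3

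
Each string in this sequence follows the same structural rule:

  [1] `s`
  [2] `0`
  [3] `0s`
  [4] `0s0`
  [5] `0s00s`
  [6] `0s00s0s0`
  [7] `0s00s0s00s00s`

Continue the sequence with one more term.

From term 3 onward, concatenate the last term with the second-to-last: 0·s = 0s, 0s·0 = 0s0, …
So term 8 is 0s00s0s00s00s·0s00s0s0.

0s00s0s00s00s0s00s0s0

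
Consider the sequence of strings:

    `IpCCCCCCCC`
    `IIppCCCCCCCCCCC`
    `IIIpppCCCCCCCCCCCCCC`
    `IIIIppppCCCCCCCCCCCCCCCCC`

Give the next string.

Term n consists of n-1 I's, followed by n-1 p's, followed by 3n+2 C's, where the shown terms are n = 2, 3, 4, 5.
For the next term, n = 6, so the run lengths are 5, 5, 20.

IIIIIpppppCCCCCCCCCCCCCCCCCCCC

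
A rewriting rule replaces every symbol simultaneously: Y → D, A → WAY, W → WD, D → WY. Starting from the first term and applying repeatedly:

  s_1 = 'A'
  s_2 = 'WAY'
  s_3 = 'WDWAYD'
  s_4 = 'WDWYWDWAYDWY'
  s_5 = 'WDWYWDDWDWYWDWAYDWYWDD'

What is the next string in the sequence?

WDWYWDDWDWYWYWDWYWDDWDWYWDWAYDWYWDDWDWYWY

φ(WDWYWDDWDWYWDWAYDWYWDD) expands symbol-by-symbol to WD WY WD D WD WY WY WD WY WD D WD WY WD WAY D WY WD D WD WY WY; joining the 22 pieces gives the next term.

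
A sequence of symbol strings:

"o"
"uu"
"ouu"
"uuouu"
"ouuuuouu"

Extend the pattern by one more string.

uuouuouuuuouu

From term 3 onward, concatenate the second-to-last term with the last: o·uu = ouu, uu·ouu = uuouu, …
Continuing: uuouu · ouuuuouu gives term 6.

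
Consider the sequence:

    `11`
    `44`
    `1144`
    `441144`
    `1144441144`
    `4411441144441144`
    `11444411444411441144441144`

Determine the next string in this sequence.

This is a Fibonacci-style word recurrence s(k) = s(k−2)·s(k−1): e.g. 11·44 = 1144.
So term 8 is 4411441144441144·11444411444411441144441144.

441144114444114411444411444411441144441144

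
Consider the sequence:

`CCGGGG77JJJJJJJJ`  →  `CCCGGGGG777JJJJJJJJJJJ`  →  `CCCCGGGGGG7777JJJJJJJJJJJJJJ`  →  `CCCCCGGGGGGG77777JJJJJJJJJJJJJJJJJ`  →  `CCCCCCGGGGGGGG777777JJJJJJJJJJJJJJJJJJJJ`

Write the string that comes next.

Reading off run lengths: C runs 2, 3, 4, 5, 6; G runs 4, 5, 6, 7, 8; 7 runs 2, 3, 4, 5, 6; J runs 8, 11, 14, 17, 20 — each is linear in n, where the shown terms are n = 2, 3, 4, 5, 6.
At n = 7 the blocks have lengths 7, 9, 7, 23.

CCCCCCCGGGGGGGGG7777777JJJJJJJJJJJJJJJJJJJJJJJ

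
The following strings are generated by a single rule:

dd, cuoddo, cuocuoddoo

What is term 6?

cuocuocuocuocuoddooooo

Every step adds cuo to the front and o to the end of the previous string.
From cuocuoddoo, 3 further steps: cuocuoddoo → cuocuocuoddooo → cuocuocuocuoddoooo → (answer).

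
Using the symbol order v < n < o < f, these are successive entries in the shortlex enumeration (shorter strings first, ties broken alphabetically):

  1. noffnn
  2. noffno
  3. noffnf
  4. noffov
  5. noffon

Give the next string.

noffoo

Treat noffon as a base-4 numeral over the given alphabet and add one, carrying through any trailing f's.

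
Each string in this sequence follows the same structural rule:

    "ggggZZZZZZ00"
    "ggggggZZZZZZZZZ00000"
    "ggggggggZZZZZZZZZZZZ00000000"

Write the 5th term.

ggggggggggggZZZZZZZZZZZZZZZZZZ00000000000000

Term n consists of 2n+2 g's, followed by 3n+3 Z's, followed by 3n-1 0's (n = 1, 2, …).
For term 5, n = 5, so the run lengths are 12, 18, 14.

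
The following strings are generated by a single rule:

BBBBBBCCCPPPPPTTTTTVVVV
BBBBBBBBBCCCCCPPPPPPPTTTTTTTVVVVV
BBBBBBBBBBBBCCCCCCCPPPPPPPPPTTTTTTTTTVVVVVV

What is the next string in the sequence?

Term n consists of 3n B's, followed by 2n-1 C's, followed by 2n+1 P's, followed by 2n+1 T's, followed by n+2 V's, where the shown terms are n = 2, 3, 4.
Setting n = 5 gives 15, 9, 11, 11, 7 characters in each block.

BBBBBBBBBBBBBBBCCCCCCCCCPPPPPPPPPPPTTTTTTTTTTTVVVVVVV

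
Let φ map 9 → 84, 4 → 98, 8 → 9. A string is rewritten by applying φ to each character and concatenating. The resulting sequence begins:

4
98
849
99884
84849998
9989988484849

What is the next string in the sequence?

φ(9989988484849) expands symbol-by-symbol to 84 84 9 84 84 9 9 98 9 98 9 98 84; joining the 13 pieces gives the next term.

848498484999899899884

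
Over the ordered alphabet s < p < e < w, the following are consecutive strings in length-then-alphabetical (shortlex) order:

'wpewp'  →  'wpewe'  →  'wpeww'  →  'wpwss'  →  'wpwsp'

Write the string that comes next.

wpwse

Treat wpwsp as a base-4 numeral over the given alphabet and add one, carrying through any trailing w's.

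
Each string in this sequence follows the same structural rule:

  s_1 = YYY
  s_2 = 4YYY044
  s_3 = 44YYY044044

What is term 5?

s(k+1) = 4·s(k)·044, so each term gains 4 as a prefix and 044 as a suffix.
From 44YYY044044, 2 further steps: 44YYY044044 → 444YYY044044044 → (answer).

4444YYY044044044044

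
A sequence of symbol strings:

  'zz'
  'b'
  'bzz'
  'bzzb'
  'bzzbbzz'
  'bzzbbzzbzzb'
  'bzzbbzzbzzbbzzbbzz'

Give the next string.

From term 3 onward, concatenate the last term with the second-to-last: b·zz = bzz, bzz·b = bzzb, …
The next term joins bzzbbzzbzzbbzzbbzz and bzzbbzzbzzb.

bzzbbzzbzzbbzzbbzzbzzbbzzbzzb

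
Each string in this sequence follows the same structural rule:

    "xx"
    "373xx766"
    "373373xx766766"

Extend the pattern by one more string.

s(k+1) = 373·s(k)·766, so each term gains 373 as a prefix and 766 as a suffix.
Applying this once more to 373373xx766766:

373373373xx766766766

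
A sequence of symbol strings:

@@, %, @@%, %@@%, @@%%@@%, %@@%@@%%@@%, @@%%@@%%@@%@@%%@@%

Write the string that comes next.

%@@%@@%%@@%@@%%@@%%@@%@@%%@@%

This is a Fibonacci-style word recurrence s(k) = s(k−2)·s(k−1): e.g. @@·% = @@%.
So term 8 is %@@%@@%%@@%·@@%%@@%%@@%@@%%@@%.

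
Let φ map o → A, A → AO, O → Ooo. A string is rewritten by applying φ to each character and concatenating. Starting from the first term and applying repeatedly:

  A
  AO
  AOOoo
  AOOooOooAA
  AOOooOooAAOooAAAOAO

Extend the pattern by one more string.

Applying the rule to each of the 19 symbols of AOOooOooAAOooAAAOAO gives the pieces AO Ooo Ooo A A Ooo A A AO AO Ooo A A AO AO AO Ooo AO Ooo, which concatenate to the answer.

AOOooOooAAOooAAAOAOOooAAAOAOAOOooAOOoo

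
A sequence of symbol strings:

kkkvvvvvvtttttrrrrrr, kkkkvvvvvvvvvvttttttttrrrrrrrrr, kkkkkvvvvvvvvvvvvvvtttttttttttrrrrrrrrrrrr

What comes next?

The n-th term is n+2 k's then 4n+2 v's then 3n+2 t's then 3n+3 r's (n = 1, 2, …).
At n = 4 the blocks have lengths 6, 18, 14, 15.

kkkkkkvvvvvvvvvvvvvvvvvvttttttttttttttrrrrrrrrrrrrrrr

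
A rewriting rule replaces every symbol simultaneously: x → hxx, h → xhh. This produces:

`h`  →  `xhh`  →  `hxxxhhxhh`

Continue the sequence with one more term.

Apply φ to hxxxhhxhh symbol by symbol: h→xhh, x→hxx, x→hxx, x→hxx, h→xhh, h→xhh, x→hxx, h→xhh, h→xhh; joined: xhh hxx hxx hxx xhh xhh hxx xhh xhh.

xhhhxxhxxhxxxhhxhhhxxxhhxhh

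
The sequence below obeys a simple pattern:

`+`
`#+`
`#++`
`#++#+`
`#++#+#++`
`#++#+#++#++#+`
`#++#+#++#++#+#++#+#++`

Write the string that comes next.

Each term (from the third on) is the previous term followed by the one before it: term 3 = #+·+ = #++.
Continuing: #++#+#++#++#+#++#+#++ · #++#+#++#++#+ gives term 8.

#++#+#++#++#+#++#+#++#++#+#++#++#+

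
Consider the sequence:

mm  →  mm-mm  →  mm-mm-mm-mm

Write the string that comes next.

Each string is two copies of the previous one joined by '-'.
One more doubling of mm-mm-mm-mm gives the answer.

mm-mm-mm-mm-mm-mm-mm-mm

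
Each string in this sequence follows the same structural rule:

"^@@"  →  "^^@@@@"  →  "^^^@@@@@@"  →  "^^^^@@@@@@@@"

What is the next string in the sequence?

^^^^^@@@@@@@@@@

Reading off run lengths: ^ runs 1, 2, 3, 4; @ runs 2, 4, 6, 8 — each is linear in n (n = 1, 2, …).
For the next term, n = 5, so the run lengths are 5, 10.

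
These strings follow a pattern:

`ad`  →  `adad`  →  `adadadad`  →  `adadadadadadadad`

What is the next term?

adadadadadadadadadadadadadadadad

Each string is two copies of the previous one concatenated.
So the next term is two copies of adadadadadadadad.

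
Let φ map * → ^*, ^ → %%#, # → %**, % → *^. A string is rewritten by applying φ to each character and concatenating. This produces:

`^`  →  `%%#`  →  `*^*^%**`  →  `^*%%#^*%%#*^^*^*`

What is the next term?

%%#^**^*^%**%%#^**^*^%**^*%%#%%#^*%%#^*

Applying the rule to each of the 16 symbols of ^*%%#^*%%#*^^*^* gives the pieces %%# ^* *^ *^ %** %%# ^* *^ *^ %** ^* %%# %%# ^* %%# ^*, which concatenate to the answer.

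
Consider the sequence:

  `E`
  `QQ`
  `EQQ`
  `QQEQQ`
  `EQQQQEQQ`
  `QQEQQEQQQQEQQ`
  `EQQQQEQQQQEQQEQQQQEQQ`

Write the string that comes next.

This is a Fibonacci-style word recurrence s(k) = s(k−2)·s(k−1): e.g. E·QQ = EQQ.
Continuing: QQEQQEQQQQEQQ · EQQQQEQQQQEQQEQQQQEQQ gives term 8.

QQEQQEQQQQEQQEQQQQEQQQQEQQEQQQQEQQ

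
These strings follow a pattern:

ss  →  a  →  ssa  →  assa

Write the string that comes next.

ssaassa

Each term (from the third on) is the two preceding terms concatenated in order: term 3 = ss·a = ssa.
So term 5 is ssa·assa.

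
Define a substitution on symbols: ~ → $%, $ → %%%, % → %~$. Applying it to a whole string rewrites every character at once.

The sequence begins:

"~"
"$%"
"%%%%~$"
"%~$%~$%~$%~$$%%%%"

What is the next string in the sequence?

φ(%~$%~$%~$%~$$%%%%) expands symbol-by-symbol to %~$ $% %%% %~$ $% %%% %~$ $% %%% %~$ $% %%% %%% %~$ %~$ %~$ %~$; joining the 17 pieces gives the next term.

%~$$%%%%%~$$%%%%%~$$%%%%%~$$%%%%%%%%~$%~$%~$%~$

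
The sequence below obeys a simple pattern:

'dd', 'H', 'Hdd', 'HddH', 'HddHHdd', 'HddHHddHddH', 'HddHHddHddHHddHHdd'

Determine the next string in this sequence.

This is a Fibonacci-style word recurrence s(k) = s(k−1)·s(k−2): e.g. H·dd = Hdd.
So term 8 is HddHHddHddHHddHHdd·HddHHddHddH.

HddHHddHddHHddHHddHddHHddHddH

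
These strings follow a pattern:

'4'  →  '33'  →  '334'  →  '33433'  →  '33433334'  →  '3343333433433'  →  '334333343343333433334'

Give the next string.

3343333433433334333343343333433433

Each term (from the third on) is the previous term followed by the one before it: term 3 = 33·4 = 334.
So term 8 is 334333343343333433334·3343333433433.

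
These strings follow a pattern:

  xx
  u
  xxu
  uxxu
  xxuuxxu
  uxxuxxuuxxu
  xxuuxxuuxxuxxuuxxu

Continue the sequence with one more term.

uxxuxxuuxxuxxuuxxuuxxuxxuuxxu

From term 3 onward, concatenate the second-to-last term with the last: xx·u = xxu, u·xxu = uxxu, …
Continuing: uxxuxxuuxxu · xxuuxxuuxxuxxuuxxu gives term 8.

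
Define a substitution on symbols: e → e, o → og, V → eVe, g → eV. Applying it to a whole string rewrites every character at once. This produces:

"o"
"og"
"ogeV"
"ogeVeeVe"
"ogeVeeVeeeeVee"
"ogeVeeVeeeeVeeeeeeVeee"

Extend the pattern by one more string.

ogeVeeVeeeeVeeeeeeVeeeeeeeeVeeee

Applying the rule to each of the 22 symbols of ogeVeeVeeeeVeeeeeeVeee gives the pieces og eV e eVe e e eVe e e e e eVe e e e e e e eVe e e e, which concatenate to the answer.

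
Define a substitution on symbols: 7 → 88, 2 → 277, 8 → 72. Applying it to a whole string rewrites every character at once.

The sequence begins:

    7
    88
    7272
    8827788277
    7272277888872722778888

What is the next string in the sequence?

Applying the rule to each of the 22 symbols of 7272277888872722778888 gives the pieces 88 277 88 277 277 88 88 72 72 72 72 88 277 88 277 277 88 88 72 72 72 72, which concatenate to the answer.

88277882772778888727272728827788277277888872727272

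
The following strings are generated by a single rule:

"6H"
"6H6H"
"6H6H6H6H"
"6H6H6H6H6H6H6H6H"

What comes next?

s(k+1) = s(k)·s(k) — each term doubles the last.
Doubling 6H6H6H6H6H6H6H6H:

6H6H6H6H6H6H6H6H6H6H6H6H6H6H6H6H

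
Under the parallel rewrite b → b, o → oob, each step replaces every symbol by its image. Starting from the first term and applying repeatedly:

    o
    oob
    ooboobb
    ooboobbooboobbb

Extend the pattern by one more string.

Applying the rule to each of the 15 symbols of ooboobbooboobbb gives the pieces oob oob b oob oob b b oob oob b oob oob b b b, which concatenate to the answer.

ooboobbooboobbbooboobbooboobbbb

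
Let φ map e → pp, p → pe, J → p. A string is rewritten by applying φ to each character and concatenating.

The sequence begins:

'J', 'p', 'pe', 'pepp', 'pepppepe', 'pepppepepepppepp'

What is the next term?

pepppepepepppepppepppepepepppepe

φ(pepppepepepppepp) expands symbol-by-symbol to pe pp pe pe pe pp pe pp pe pp pe pe pe pp pe pe; joining the 16 pieces gives the next term.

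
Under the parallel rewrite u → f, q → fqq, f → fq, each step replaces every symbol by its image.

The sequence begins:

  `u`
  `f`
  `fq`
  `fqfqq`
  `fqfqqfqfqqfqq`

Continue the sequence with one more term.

fqfqqfqfqqfqqfqfqqfqfqqfqqfqfqqfqq

φ(fqfqqfqfqqfqq) expands symbol-by-symbol to fq fqq fq fqq fqq fq fqq fq fqq fqq fq fqq fqq; joining the 13 pieces gives the next term.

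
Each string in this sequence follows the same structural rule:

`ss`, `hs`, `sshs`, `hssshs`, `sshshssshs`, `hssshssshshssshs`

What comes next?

This is a Fibonacci-style word recurrence s(k) = s(k−2)·s(k−1): e.g. ss·hs = sshs.
The next term joins sshshssshs and hssshssshshssshs.

sshshssshshssshssshshssshs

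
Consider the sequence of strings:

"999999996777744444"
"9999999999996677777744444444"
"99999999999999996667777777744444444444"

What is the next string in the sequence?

999999999999999999996666777777777744444444444444

Reading off run lengths: 9 runs 8, 12, 16; 6 runs 1, 2, 3; 7 runs 4, 6, 8; 4 runs 5, 8, 11 — each is linear in n, where the shown terms are n = 2, 3, 4.
Setting n = 5 gives 20, 4, 10, 14 characters in each block.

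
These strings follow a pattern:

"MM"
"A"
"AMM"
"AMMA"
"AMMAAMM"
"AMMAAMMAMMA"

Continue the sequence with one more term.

This is a Fibonacci-style word recurrence s(k) = s(k−1)·s(k−2): e.g. A·MM = AMM.
Continuing: AMMAAMMAMMA · AMMAAMM gives term 7.

AMMAAMMAMMAAMMAAMM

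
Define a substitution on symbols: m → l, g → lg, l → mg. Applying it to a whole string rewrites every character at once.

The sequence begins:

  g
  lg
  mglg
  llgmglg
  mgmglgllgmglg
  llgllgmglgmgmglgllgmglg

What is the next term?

Applying the rule to each of the 23 symbols of llgllgmglgmgmglgllgmglg gives the pieces mg mg lg mg mg lg l lg mg lg l lg l lg mg lg mg mg lg l lg mg lg, which concatenate to the answer.

mgmglgmgmglgllgmglgllgllgmglgmgmglgllgmglg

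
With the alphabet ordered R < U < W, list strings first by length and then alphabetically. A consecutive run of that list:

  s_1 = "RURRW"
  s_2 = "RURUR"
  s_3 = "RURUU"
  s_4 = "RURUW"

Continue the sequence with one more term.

The successor of RURUW increments the rightmost position that isn't already W and resets every position after it to R.

RURWR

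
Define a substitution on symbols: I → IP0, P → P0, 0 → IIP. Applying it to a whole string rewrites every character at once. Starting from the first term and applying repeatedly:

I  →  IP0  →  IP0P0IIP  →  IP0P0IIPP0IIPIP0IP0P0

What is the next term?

IP0P0IIPP0IIPIP0IP0P0P0IIPIP0IP0P0IP0P0IIPIP0P0IIPP0IIP

φ(IP0P0IIPP0IIPIP0IP0P0) expands symbol-by-symbol to IP0 P0 IIP P0 IIP IP0 IP0 P0 P0 IIP IP0 IP0 P0 IP0 P0 IIP IP0 P0 IIP P0 IIP; joining the 21 pieces gives the next term.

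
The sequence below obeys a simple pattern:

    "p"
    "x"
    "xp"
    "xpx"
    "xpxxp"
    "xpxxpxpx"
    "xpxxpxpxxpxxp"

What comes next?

This is a Fibonacci-style word recurrence s(k) = s(k−1)·s(k−2): e.g. x·p = xp.
So term 8 is xpxxpxpxxpxxp·xpxxpxpx.

xpxxpxpxxpxxpxpxxpxpx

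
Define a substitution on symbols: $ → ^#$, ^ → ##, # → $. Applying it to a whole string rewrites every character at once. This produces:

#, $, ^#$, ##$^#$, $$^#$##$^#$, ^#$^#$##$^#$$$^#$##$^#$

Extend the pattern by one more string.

φ(^#$^#$##$^#$$$^#$##$^#$) expands symbol-by-symbol to ## $ ^#$ ## $ ^#$ $ $ ^#$ ## $ ^#$ ^#$ ^#$ ## $ ^#$ $ $ ^#$ ## $ ^#$; joining the 23 pieces gives the next term.

##$^#$##$^#$$$^#$##$^#$^#$^#$##$^#$$$^#$##$^#$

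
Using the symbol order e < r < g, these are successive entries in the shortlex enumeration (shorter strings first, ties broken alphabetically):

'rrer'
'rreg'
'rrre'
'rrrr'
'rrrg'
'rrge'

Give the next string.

The successor of rrge increments the rightmost position that isn't already g and resets every position after it to e.

rrgr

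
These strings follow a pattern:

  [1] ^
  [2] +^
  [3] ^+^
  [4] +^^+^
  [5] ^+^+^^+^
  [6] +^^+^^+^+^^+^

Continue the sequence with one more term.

^+^+^^+^+^^+^^+^+^^+^

This is a Fibonacci-style word recurrence s(k) = s(k−2)·s(k−1): e.g. ^·+^ = ^+^.
So term 7 is ^+^+^^+^·+^^+^^+^+^^+^.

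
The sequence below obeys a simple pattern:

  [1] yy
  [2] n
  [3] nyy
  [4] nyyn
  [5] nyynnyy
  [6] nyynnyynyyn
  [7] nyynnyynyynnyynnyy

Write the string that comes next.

From term 3 onward, concatenate the last term with the second-to-last: n·yy = nyy, nyy·n = nyyn, …
So term 8 is nyynnyynyynnyynnyy·nyynnyynyyn.

nyynnyynyynnyynnyynyynnyynyyn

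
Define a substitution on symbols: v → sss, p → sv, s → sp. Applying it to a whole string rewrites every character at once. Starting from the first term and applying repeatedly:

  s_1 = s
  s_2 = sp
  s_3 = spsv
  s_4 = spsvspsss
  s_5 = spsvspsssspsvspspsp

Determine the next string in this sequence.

Applying the rule to each of the 19 symbols of spsvspsssspsvspspsp gives the pieces sp sv sp sss sp sv sp sp sp sp sv sp sss sp sv sp sv sp sv, which concatenate to the answer.

spsvspsssspsvspspspspsvspsssspsvspsvspsv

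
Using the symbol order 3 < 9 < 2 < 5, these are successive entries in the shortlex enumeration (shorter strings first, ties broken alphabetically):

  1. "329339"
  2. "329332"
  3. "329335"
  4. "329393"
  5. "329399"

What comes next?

329392

The successor of 329399 increments the rightmost position that isn't already 5 and resets every position after it to 3.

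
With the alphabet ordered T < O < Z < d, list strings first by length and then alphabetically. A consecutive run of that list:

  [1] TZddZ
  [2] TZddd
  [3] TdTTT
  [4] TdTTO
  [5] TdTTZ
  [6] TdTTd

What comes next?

TdTOT

Treat TdTTd as a base-4 numeral over the given alphabet and add one, carrying through any trailing d's.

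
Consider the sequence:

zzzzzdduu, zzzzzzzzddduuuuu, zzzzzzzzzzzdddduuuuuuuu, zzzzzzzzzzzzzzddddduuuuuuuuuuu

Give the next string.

Each string has the form z^{3n+2} d^{n+1} u^{3n-1} (n = 1, 2, …).
For the next term, n = 5, so the run lengths are 17, 6, 14.

zzzzzzzzzzzzzzzzzdddddduuuuuuuuuuuuuu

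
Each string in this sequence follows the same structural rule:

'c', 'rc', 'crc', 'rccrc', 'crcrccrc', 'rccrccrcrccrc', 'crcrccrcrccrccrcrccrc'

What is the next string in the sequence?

rccrccrcrccrccrcrccrcrccrccrcrccrc

Each term (from the third on) is the two preceding terms concatenated in order: term 3 = c·rc = crc.
The next term joins rccrccrcrccrc and crcrccrcrccrccrcrccrc.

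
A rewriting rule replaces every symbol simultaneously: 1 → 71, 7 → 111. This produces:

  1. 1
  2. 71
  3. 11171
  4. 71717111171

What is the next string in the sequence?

Rewriting each symbol of 71717111171: 7→111, 1→71, 7→111, 1→71, 7→111, 1→71, 1→71, 1→71, 1→71, 7→111, 1→71, which concatenates to 111 71 111 71 111 71 71 71 71 111 71.

11171111711117171717111171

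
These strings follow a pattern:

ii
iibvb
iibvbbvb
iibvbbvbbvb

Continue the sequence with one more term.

iibvbbvbbvbbvb

Every step adds bvb to the end: s(k+1) = s(k)·bvb.
So the next term is iibvbbvbbvb·bvb.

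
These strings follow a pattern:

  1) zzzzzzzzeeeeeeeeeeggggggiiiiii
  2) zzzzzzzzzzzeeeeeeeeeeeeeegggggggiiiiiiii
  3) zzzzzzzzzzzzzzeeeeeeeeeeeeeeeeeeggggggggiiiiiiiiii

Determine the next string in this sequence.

Each string has the form z^{3n-1} e^{4n-2} g^{n+3} i^{2n}, where the shown terms are n = 3, 4, 5.
For the next term, n = 6, so the run lengths are 17, 22, 9, 12.

zzzzzzzzzzzzzzzzzeeeeeeeeeeeeeeeeeeeeeegggggggggiiiiiiiiiiii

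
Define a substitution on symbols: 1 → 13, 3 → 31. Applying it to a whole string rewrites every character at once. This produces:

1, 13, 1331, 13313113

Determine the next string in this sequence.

1331311331131331

Apply φ to 13313113 symbol by symbol: 1→13, 3→31, 3→31, 1→13, 3→31, 1→13, 1→13, 3→31; joined: 13 31 31 13 31 13 13 31.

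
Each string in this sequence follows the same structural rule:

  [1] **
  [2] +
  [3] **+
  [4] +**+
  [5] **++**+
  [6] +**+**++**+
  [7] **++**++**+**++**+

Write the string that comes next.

+**+**++**+**++**++**+**++**+

From term 3 onward, concatenate the second-to-last term with the last: **·+ = **+, +·**+ = +**+, …
The next term joins +**+**++**+ and **++**++**+**++**+.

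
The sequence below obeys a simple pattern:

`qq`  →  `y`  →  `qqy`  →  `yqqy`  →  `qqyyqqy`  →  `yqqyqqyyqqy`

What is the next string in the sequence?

Each term (from the third on) is the two preceding terms concatenated in order: term 3 = qq·y = qqy.
The next term joins qqyyqqy and yqqyqqyyqqy.

qqyyqqyyqqyqqyyqqy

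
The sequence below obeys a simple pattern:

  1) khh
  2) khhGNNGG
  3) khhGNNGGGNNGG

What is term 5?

The strings grow by a fixed suffix GNNGG each time.
From khhGNNGGGNNGG, 2 further steps: khhGNNGGGNNGG → khhGNNGGGNNGGGNNGG → (answer).

khhGNNGGGNNGGGNNGGGNNGG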